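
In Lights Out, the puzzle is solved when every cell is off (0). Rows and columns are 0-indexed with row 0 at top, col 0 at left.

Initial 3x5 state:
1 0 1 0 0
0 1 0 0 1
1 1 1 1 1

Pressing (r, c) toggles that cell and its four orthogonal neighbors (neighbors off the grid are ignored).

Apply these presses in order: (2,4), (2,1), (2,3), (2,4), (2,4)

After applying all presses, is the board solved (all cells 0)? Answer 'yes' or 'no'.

Answer: no

Derivation:
After press 1 at (2,4):
1 0 1 0 0
0 1 0 0 0
1 1 1 0 0

After press 2 at (2,1):
1 0 1 0 0
0 0 0 0 0
0 0 0 0 0

After press 3 at (2,3):
1 0 1 0 0
0 0 0 1 0
0 0 1 1 1

After press 4 at (2,4):
1 0 1 0 0
0 0 0 1 1
0 0 1 0 0

After press 5 at (2,4):
1 0 1 0 0
0 0 0 1 0
0 0 1 1 1

Lights still on: 6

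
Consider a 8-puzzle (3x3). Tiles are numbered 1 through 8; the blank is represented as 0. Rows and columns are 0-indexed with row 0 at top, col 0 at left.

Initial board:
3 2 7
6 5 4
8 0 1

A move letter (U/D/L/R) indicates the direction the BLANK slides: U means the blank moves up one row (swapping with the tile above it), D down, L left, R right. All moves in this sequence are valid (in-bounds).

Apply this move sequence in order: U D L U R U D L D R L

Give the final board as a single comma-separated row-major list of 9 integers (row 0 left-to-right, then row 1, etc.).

Answer: 3, 2, 7, 6, 5, 4, 0, 8, 1

Derivation:
After move 1 (U):
3 2 7
6 0 4
8 5 1

After move 2 (D):
3 2 7
6 5 4
8 0 1

After move 3 (L):
3 2 7
6 5 4
0 8 1

After move 4 (U):
3 2 7
0 5 4
6 8 1

After move 5 (R):
3 2 7
5 0 4
6 8 1

After move 6 (U):
3 0 7
5 2 4
6 8 1

After move 7 (D):
3 2 7
5 0 4
6 8 1

After move 8 (L):
3 2 7
0 5 4
6 8 1

After move 9 (D):
3 2 7
6 5 4
0 8 1

After move 10 (R):
3 2 7
6 5 4
8 0 1

After move 11 (L):
3 2 7
6 5 4
0 8 1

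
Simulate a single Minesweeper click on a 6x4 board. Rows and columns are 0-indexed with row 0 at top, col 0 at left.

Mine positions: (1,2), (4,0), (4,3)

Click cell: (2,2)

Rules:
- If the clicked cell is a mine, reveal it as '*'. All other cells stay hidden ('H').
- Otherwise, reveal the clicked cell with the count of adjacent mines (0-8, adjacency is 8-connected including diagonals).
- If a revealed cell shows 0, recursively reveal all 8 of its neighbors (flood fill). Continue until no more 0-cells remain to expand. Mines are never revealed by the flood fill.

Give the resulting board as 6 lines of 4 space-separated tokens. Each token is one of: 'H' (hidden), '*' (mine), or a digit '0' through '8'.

H H H H
H H H H
H H 1 H
H H H H
H H H H
H H H H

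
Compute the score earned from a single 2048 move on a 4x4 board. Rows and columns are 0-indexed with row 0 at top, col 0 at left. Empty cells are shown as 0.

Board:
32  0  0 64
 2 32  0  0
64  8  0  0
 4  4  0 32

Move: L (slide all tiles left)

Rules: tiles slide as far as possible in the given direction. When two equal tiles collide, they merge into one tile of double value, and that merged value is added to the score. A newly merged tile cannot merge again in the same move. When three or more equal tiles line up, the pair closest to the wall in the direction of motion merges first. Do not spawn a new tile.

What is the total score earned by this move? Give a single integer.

Answer: 8

Derivation:
Slide left:
row 0: [32, 0, 0, 64] -> [32, 64, 0, 0]  score +0 (running 0)
row 1: [2, 32, 0, 0] -> [2, 32, 0, 0]  score +0 (running 0)
row 2: [64, 8, 0, 0] -> [64, 8, 0, 0]  score +0 (running 0)
row 3: [4, 4, 0, 32] -> [8, 32, 0, 0]  score +8 (running 8)
Board after move:
32 64  0  0
 2 32  0  0
64  8  0  0
 8 32  0  0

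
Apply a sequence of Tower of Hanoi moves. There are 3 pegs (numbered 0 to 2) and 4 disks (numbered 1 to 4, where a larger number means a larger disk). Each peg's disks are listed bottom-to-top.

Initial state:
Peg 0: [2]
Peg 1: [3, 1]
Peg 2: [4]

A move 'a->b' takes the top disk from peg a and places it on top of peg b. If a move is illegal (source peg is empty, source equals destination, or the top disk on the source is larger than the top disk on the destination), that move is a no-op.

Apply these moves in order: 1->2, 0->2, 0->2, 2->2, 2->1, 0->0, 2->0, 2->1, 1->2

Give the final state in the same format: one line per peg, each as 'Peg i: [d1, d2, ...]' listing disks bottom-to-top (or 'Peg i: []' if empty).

After move 1 (1->2):
Peg 0: [2]
Peg 1: [3]
Peg 2: [4, 1]

After move 2 (0->2):
Peg 0: [2]
Peg 1: [3]
Peg 2: [4, 1]

After move 3 (0->2):
Peg 0: [2]
Peg 1: [3]
Peg 2: [4, 1]

After move 4 (2->2):
Peg 0: [2]
Peg 1: [3]
Peg 2: [4, 1]

After move 5 (2->1):
Peg 0: [2]
Peg 1: [3, 1]
Peg 2: [4]

After move 6 (0->0):
Peg 0: [2]
Peg 1: [3, 1]
Peg 2: [4]

After move 7 (2->0):
Peg 0: [2]
Peg 1: [3, 1]
Peg 2: [4]

After move 8 (2->1):
Peg 0: [2]
Peg 1: [3, 1]
Peg 2: [4]

After move 9 (1->2):
Peg 0: [2]
Peg 1: [3]
Peg 2: [4, 1]

Answer: Peg 0: [2]
Peg 1: [3]
Peg 2: [4, 1]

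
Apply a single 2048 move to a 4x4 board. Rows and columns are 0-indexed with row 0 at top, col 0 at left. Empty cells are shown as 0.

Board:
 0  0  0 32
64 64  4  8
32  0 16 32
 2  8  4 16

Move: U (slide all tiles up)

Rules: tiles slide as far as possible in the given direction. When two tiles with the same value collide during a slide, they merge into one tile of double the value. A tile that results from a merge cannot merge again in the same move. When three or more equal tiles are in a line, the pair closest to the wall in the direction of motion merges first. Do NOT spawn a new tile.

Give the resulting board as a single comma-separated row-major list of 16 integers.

Answer: 64, 64, 4, 32, 32, 8, 16, 8, 2, 0, 4, 32, 0, 0, 0, 16

Derivation:
Slide up:
col 0: [0, 64, 32, 2] -> [64, 32, 2, 0]
col 1: [0, 64, 0, 8] -> [64, 8, 0, 0]
col 2: [0, 4, 16, 4] -> [4, 16, 4, 0]
col 3: [32, 8, 32, 16] -> [32, 8, 32, 16]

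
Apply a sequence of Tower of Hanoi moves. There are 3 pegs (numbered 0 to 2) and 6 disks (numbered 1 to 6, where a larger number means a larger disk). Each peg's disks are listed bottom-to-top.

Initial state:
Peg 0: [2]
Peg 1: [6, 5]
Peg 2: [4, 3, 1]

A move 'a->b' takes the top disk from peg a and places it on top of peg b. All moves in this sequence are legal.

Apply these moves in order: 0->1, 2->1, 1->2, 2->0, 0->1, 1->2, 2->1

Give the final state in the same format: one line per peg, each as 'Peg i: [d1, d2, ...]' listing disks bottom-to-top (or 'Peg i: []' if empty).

After move 1 (0->1):
Peg 0: []
Peg 1: [6, 5, 2]
Peg 2: [4, 3, 1]

After move 2 (2->1):
Peg 0: []
Peg 1: [6, 5, 2, 1]
Peg 2: [4, 3]

After move 3 (1->2):
Peg 0: []
Peg 1: [6, 5, 2]
Peg 2: [4, 3, 1]

After move 4 (2->0):
Peg 0: [1]
Peg 1: [6, 5, 2]
Peg 2: [4, 3]

After move 5 (0->1):
Peg 0: []
Peg 1: [6, 5, 2, 1]
Peg 2: [4, 3]

After move 6 (1->2):
Peg 0: []
Peg 1: [6, 5, 2]
Peg 2: [4, 3, 1]

After move 7 (2->1):
Peg 0: []
Peg 1: [6, 5, 2, 1]
Peg 2: [4, 3]

Answer: Peg 0: []
Peg 1: [6, 5, 2, 1]
Peg 2: [4, 3]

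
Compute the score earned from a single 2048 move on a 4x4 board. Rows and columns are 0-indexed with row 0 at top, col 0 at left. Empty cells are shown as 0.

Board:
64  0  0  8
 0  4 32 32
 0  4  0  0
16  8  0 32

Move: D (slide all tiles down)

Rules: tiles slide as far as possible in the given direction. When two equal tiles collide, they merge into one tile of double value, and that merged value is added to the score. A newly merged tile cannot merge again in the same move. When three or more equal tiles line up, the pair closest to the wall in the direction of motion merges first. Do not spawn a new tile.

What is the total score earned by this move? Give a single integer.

Slide down:
col 0: [64, 0, 0, 16] -> [0, 0, 64, 16]  score +0 (running 0)
col 1: [0, 4, 4, 8] -> [0, 0, 8, 8]  score +8 (running 8)
col 2: [0, 32, 0, 0] -> [0, 0, 0, 32]  score +0 (running 8)
col 3: [8, 32, 0, 32] -> [0, 0, 8, 64]  score +64 (running 72)
Board after move:
 0  0  0  0
 0  0  0  0
64  8  0  8
16  8 32 64

Answer: 72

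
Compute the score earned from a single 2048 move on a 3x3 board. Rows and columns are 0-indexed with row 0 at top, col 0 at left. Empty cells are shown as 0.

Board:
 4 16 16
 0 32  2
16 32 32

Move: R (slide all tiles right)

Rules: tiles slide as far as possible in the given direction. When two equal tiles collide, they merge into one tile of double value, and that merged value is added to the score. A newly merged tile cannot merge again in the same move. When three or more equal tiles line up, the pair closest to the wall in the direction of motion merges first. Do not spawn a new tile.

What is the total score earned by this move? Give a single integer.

Slide right:
row 0: [4, 16, 16] -> [0, 4, 32]  score +32 (running 32)
row 1: [0, 32, 2] -> [0, 32, 2]  score +0 (running 32)
row 2: [16, 32, 32] -> [0, 16, 64]  score +64 (running 96)
Board after move:
 0  4 32
 0 32  2
 0 16 64

Answer: 96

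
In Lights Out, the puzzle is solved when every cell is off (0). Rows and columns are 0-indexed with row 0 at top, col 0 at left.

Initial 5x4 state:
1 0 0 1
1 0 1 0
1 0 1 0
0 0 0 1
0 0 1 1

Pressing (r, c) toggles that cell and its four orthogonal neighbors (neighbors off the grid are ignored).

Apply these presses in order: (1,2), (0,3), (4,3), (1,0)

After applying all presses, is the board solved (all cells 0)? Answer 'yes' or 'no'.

After press 1 at (1,2):
1 0 1 1
1 1 0 1
1 0 0 0
0 0 0 1
0 0 1 1

After press 2 at (0,3):
1 0 0 0
1 1 0 0
1 0 0 0
0 0 0 1
0 0 1 1

After press 3 at (4,3):
1 0 0 0
1 1 0 0
1 0 0 0
0 0 0 0
0 0 0 0

After press 4 at (1,0):
0 0 0 0
0 0 0 0
0 0 0 0
0 0 0 0
0 0 0 0

Lights still on: 0

Answer: yes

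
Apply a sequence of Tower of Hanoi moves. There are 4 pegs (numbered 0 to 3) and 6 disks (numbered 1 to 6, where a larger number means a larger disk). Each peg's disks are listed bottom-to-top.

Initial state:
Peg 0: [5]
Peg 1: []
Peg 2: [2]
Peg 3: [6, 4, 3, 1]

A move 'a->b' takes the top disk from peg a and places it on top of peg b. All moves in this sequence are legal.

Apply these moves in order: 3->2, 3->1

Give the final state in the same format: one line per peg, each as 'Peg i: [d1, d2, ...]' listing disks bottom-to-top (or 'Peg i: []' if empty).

Answer: Peg 0: [5]
Peg 1: [3]
Peg 2: [2, 1]
Peg 3: [6, 4]

Derivation:
After move 1 (3->2):
Peg 0: [5]
Peg 1: []
Peg 2: [2, 1]
Peg 3: [6, 4, 3]

After move 2 (3->1):
Peg 0: [5]
Peg 1: [3]
Peg 2: [2, 1]
Peg 3: [6, 4]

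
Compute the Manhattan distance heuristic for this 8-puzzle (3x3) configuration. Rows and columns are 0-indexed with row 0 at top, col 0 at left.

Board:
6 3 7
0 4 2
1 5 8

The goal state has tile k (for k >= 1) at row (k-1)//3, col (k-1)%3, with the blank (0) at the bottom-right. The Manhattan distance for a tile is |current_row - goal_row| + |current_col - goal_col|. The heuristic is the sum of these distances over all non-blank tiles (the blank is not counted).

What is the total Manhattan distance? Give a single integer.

Tile 6: (0,0)->(1,2) = 3
Tile 3: (0,1)->(0,2) = 1
Tile 7: (0,2)->(2,0) = 4
Tile 4: (1,1)->(1,0) = 1
Tile 2: (1,2)->(0,1) = 2
Tile 1: (2,0)->(0,0) = 2
Tile 5: (2,1)->(1,1) = 1
Tile 8: (2,2)->(2,1) = 1
Sum: 3 + 1 + 4 + 1 + 2 + 2 + 1 + 1 = 15

Answer: 15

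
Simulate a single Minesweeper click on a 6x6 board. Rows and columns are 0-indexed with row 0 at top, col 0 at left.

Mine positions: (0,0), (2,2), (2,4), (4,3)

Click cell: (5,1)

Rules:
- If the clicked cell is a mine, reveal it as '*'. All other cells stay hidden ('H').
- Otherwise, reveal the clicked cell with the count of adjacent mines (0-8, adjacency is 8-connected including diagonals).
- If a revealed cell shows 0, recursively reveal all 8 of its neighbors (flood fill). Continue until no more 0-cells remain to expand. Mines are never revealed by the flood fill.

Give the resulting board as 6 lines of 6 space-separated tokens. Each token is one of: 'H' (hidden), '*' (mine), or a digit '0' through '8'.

H H H H H H
1 2 H H H H
0 1 H H H H
0 1 2 H H H
0 0 1 H H H
0 0 1 H H H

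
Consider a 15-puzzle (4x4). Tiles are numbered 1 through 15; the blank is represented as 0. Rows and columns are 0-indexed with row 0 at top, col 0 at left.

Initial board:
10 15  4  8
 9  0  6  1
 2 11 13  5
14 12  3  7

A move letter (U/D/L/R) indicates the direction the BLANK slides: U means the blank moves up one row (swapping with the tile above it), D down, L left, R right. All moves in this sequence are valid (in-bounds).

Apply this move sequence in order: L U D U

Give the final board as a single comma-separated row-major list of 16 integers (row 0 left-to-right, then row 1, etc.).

Answer: 0, 15, 4, 8, 10, 9, 6, 1, 2, 11, 13, 5, 14, 12, 3, 7

Derivation:
After move 1 (L):
10 15  4  8
 0  9  6  1
 2 11 13  5
14 12  3  7

After move 2 (U):
 0 15  4  8
10  9  6  1
 2 11 13  5
14 12  3  7

After move 3 (D):
10 15  4  8
 0  9  6  1
 2 11 13  5
14 12  3  7

After move 4 (U):
 0 15  4  8
10  9  6  1
 2 11 13  5
14 12  3  7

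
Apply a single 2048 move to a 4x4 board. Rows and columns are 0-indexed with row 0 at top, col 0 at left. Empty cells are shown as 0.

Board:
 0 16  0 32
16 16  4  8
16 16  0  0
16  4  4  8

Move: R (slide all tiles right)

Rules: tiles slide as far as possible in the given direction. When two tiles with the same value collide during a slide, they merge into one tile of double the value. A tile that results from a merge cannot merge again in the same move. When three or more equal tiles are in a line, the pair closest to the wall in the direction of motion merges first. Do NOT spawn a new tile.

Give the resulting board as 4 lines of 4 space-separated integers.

Slide right:
row 0: [0, 16, 0, 32] -> [0, 0, 16, 32]
row 1: [16, 16, 4, 8] -> [0, 32, 4, 8]
row 2: [16, 16, 0, 0] -> [0, 0, 0, 32]
row 3: [16, 4, 4, 8] -> [0, 16, 8, 8]

Answer:  0  0 16 32
 0 32  4  8
 0  0  0 32
 0 16  8  8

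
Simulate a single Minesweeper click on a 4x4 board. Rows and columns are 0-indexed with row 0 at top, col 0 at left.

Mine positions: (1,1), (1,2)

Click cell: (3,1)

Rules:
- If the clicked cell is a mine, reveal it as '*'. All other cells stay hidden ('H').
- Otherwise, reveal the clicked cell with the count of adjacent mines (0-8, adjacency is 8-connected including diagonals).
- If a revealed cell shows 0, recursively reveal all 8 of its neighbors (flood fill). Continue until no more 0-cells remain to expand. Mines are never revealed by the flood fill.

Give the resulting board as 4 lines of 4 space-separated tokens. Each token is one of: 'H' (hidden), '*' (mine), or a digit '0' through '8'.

H H H H
H H H H
1 2 2 1
0 0 0 0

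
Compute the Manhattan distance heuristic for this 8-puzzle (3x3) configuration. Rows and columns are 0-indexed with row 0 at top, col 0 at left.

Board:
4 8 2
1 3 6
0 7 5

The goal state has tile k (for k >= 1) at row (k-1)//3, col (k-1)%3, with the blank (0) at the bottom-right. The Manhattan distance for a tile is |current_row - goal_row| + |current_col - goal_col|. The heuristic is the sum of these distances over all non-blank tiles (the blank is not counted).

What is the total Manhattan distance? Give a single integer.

Answer: 10

Derivation:
Tile 4: at (0,0), goal (1,0), distance |0-1|+|0-0| = 1
Tile 8: at (0,1), goal (2,1), distance |0-2|+|1-1| = 2
Tile 2: at (0,2), goal (0,1), distance |0-0|+|2-1| = 1
Tile 1: at (1,0), goal (0,0), distance |1-0|+|0-0| = 1
Tile 3: at (1,1), goal (0,2), distance |1-0|+|1-2| = 2
Tile 6: at (1,2), goal (1,2), distance |1-1|+|2-2| = 0
Tile 7: at (2,1), goal (2,0), distance |2-2|+|1-0| = 1
Tile 5: at (2,2), goal (1,1), distance |2-1|+|2-1| = 2
Sum: 1 + 2 + 1 + 1 + 2 + 0 + 1 + 2 = 10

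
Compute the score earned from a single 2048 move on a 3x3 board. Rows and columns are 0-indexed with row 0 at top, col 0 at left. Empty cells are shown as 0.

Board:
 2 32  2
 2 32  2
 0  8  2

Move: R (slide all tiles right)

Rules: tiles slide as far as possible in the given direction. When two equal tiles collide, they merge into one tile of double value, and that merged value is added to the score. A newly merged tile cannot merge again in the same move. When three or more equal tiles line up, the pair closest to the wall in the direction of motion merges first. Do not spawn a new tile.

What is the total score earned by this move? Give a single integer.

Answer: 0

Derivation:
Slide right:
row 0: [2, 32, 2] -> [2, 32, 2]  score +0 (running 0)
row 1: [2, 32, 2] -> [2, 32, 2]  score +0 (running 0)
row 2: [0, 8, 2] -> [0, 8, 2]  score +0 (running 0)
Board after move:
 2 32  2
 2 32  2
 0  8  2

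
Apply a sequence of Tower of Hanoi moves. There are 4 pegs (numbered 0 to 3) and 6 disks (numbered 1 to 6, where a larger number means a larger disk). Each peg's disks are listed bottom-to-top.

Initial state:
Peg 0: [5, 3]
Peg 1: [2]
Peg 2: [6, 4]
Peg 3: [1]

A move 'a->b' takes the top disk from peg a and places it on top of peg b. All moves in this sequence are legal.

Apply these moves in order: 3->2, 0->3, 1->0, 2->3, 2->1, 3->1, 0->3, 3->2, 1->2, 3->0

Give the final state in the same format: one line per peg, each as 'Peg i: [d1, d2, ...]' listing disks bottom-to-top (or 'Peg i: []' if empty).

After move 1 (3->2):
Peg 0: [5, 3]
Peg 1: [2]
Peg 2: [6, 4, 1]
Peg 3: []

After move 2 (0->3):
Peg 0: [5]
Peg 1: [2]
Peg 2: [6, 4, 1]
Peg 3: [3]

After move 3 (1->0):
Peg 0: [5, 2]
Peg 1: []
Peg 2: [6, 4, 1]
Peg 3: [3]

After move 4 (2->3):
Peg 0: [5, 2]
Peg 1: []
Peg 2: [6, 4]
Peg 3: [3, 1]

After move 5 (2->1):
Peg 0: [5, 2]
Peg 1: [4]
Peg 2: [6]
Peg 3: [3, 1]

After move 6 (3->1):
Peg 0: [5, 2]
Peg 1: [4, 1]
Peg 2: [6]
Peg 3: [3]

After move 7 (0->3):
Peg 0: [5]
Peg 1: [4, 1]
Peg 2: [6]
Peg 3: [3, 2]

After move 8 (3->2):
Peg 0: [5]
Peg 1: [4, 1]
Peg 2: [6, 2]
Peg 3: [3]

After move 9 (1->2):
Peg 0: [5]
Peg 1: [4]
Peg 2: [6, 2, 1]
Peg 3: [3]

After move 10 (3->0):
Peg 0: [5, 3]
Peg 1: [4]
Peg 2: [6, 2, 1]
Peg 3: []

Answer: Peg 0: [5, 3]
Peg 1: [4]
Peg 2: [6, 2, 1]
Peg 3: []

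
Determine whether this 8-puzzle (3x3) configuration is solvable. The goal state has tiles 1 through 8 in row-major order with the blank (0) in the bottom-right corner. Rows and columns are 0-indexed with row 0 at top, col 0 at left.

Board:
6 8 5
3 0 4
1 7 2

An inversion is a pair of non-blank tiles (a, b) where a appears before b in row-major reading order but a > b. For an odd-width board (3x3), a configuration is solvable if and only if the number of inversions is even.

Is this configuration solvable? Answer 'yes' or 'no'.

Answer: yes

Derivation:
Inversions (pairs i<j in row-major order where tile[i] > tile[j] > 0): 20
20 is even, so the puzzle is solvable.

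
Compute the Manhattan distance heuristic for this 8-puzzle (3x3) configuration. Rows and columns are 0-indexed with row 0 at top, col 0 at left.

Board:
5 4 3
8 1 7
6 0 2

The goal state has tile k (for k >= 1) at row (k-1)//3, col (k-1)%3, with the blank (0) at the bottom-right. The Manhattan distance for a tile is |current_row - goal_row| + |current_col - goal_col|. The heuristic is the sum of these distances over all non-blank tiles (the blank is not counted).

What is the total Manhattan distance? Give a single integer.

Tile 5: (0,0)->(1,1) = 2
Tile 4: (0,1)->(1,0) = 2
Tile 3: (0,2)->(0,2) = 0
Tile 8: (1,0)->(2,1) = 2
Tile 1: (1,1)->(0,0) = 2
Tile 7: (1,2)->(2,0) = 3
Tile 6: (2,0)->(1,2) = 3
Tile 2: (2,2)->(0,1) = 3
Sum: 2 + 2 + 0 + 2 + 2 + 3 + 3 + 3 = 17

Answer: 17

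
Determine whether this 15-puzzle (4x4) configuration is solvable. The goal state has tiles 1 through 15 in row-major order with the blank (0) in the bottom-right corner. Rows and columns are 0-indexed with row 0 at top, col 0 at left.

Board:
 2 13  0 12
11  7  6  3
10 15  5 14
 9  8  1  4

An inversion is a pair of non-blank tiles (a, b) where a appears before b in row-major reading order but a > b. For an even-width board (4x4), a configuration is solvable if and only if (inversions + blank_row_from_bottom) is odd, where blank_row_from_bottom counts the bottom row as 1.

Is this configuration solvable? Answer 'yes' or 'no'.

Inversions: 63
Blank is in row 0 (0-indexed from top), which is row 4 counting from the bottom (bottom = 1).
63 + 4 = 67, which is odd, so the puzzle is solvable.

Answer: yes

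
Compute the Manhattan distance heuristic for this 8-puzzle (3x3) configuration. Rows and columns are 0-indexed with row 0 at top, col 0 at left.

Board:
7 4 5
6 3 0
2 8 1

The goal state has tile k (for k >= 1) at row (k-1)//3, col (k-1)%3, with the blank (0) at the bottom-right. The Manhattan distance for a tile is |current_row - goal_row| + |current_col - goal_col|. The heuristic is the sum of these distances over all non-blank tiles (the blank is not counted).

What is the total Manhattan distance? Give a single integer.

Tile 7: at (0,0), goal (2,0), distance |0-2|+|0-0| = 2
Tile 4: at (0,1), goal (1,0), distance |0-1|+|1-0| = 2
Tile 5: at (0,2), goal (1,1), distance |0-1|+|2-1| = 2
Tile 6: at (1,0), goal (1,2), distance |1-1|+|0-2| = 2
Tile 3: at (1,1), goal (0,2), distance |1-0|+|1-2| = 2
Tile 2: at (2,0), goal (0,1), distance |2-0|+|0-1| = 3
Tile 8: at (2,1), goal (2,1), distance |2-2|+|1-1| = 0
Tile 1: at (2,2), goal (0,0), distance |2-0|+|2-0| = 4
Sum: 2 + 2 + 2 + 2 + 2 + 3 + 0 + 4 = 17

Answer: 17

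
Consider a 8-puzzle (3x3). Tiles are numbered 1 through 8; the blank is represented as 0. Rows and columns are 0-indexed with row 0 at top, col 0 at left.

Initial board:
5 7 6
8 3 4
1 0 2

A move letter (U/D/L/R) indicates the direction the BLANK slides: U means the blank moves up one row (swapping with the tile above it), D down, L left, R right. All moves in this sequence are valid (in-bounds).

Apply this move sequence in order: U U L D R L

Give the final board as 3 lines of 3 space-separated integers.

After move 1 (U):
5 7 6
8 0 4
1 3 2

After move 2 (U):
5 0 6
8 7 4
1 3 2

After move 3 (L):
0 5 6
8 7 4
1 3 2

After move 4 (D):
8 5 6
0 7 4
1 3 2

After move 5 (R):
8 5 6
7 0 4
1 3 2

After move 6 (L):
8 5 6
0 7 4
1 3 2

Answer: 8 5 6
0 7 4
1 3 2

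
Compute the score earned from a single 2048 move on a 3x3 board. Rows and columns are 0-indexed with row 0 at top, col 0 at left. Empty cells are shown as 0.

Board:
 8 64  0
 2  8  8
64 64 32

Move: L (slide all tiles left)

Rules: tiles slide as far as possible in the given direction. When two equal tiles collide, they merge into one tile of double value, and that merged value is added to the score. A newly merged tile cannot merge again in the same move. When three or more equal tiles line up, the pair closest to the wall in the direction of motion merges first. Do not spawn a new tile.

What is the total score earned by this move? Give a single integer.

Slide left:
row 0: [8, 64, 0] -> [8, 64, 0]  score +0 (running 0)
row 1: [2, 8, 8] -> [2, 16, 0]  score +16 (running 16)
row 2: [64, 64, 32] -> [128, 32, 0]  score +128 (running 144)
Board after move:
  8  64   0
  2  16   0
128  32   0

Answer: 144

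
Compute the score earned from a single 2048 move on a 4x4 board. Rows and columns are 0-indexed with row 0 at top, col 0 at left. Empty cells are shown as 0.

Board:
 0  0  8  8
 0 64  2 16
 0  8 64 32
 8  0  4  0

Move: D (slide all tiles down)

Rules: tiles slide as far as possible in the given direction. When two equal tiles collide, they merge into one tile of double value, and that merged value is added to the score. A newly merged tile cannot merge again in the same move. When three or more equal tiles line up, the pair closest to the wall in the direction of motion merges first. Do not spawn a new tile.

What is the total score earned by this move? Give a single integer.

Slide down:
col 0: [0, 0, 0, 8] -> [0, 0, 0, 8]  score +0 (running 0)
col 1: [0, 64, 8, 0] -> [0, 0, 64, 8]  score +0 (running 0)
col 2: [8, 2, 64, 4] -> [8, 2, 64, 4]  score +0 (running 0)
col 3: [8, 16, 32, 0] -> [0, 8, 16, 32]  score +0 (running 0)
Board after move:
 0  0  8  0
 0  0  2  8
 0 64 64 16
 8  8  4 32

Answer: 0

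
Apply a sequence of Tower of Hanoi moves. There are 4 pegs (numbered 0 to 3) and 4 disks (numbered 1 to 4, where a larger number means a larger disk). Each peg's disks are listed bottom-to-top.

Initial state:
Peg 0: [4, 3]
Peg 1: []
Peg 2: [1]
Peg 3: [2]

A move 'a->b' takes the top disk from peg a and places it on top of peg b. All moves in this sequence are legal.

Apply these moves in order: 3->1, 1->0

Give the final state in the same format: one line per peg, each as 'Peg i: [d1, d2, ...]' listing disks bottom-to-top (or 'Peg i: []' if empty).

Answer: Peg 0: [4, 3, 2]
Peg 1: []
Peg 2: [1]
Peg 3: []

Derivation:
After move 1 (3->1):
Peg 0: [4, 3]
Peg 1: [2]
Peg 2: [1]
Peg 3: []

After move 2 (1->0):
Peg 0: [4, 3, 2]
Peg 1: []
Peg 2: [1]
Peg 3: []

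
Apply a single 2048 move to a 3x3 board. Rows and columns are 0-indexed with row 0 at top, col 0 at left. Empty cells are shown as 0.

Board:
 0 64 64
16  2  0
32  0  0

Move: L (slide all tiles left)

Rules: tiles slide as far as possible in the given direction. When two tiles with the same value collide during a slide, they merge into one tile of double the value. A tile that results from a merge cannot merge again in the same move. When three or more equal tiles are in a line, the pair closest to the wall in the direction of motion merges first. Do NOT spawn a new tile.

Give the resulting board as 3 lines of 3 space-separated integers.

Answer: 128   0   0
 16   2   0
 32   0   0

Derivation:
Slide left:
row 0: [0, 64, 64] -> [128, 0, 0]
row 1: [16, 2, 0] -> [16, 2, 0]
row 2: [32, 0, 0] -> [32, 0, 0]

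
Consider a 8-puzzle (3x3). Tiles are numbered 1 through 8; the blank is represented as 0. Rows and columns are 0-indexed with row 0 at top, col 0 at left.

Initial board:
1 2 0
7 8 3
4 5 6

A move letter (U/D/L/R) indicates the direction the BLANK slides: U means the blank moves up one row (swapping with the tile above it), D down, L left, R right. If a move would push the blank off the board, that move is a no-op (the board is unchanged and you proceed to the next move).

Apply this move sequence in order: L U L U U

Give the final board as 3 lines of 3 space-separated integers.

After move 1 (L):
1 0 2
7 8 3
4 5 6

After move 2 (U):
1 0 2
7 8 3
4 5 6

After move 3 (L):
0 1 2
7 8 3
4 5 6

After move 4 (U):
0 1 2
7 8 3
4 5 6

After move 5 (U):
0 1 2
7 8 3
4 5 6

Answer: 0 1 2
7 8 3
4 5 6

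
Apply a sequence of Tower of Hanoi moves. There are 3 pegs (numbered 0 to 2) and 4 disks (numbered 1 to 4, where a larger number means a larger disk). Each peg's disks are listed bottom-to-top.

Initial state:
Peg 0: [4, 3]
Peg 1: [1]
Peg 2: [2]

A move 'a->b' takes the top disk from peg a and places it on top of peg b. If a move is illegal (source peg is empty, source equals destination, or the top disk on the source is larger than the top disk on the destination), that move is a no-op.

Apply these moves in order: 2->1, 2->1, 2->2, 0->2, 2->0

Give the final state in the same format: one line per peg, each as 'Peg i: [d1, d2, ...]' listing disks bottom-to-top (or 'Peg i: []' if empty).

Answer: Peg 0: [4, 3, 2]
Peg 1: [1]
Peg 2: []

Derivation:
After move 1 (2->1):
Peg 0: [4, 3]
Peg 1: [1]
Peg 2: [2]

After move 2 (2->1):
Peg 0: [4, 3]
Peg 1: [1]
Peg 2: [2]

After move 3 (2->2):
Peg 0: [4, 3]
Peg 1: [1]
Peg 2: [2]

After move 4 (0->2):
Peg 0: [4, 3]
Peg 1: [1]
Peg 2: [2]

After move 5 (2->0):
Peg 0: [4, 3, 2]
Peg 1: [1]
Peg 2: []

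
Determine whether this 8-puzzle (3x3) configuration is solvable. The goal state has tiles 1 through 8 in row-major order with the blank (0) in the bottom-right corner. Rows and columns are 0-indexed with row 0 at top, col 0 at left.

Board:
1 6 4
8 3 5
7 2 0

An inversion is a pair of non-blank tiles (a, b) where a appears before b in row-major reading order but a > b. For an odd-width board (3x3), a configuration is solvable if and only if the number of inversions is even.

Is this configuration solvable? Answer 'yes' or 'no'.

Answer: no

Derivation:
Inversions (pairs i<j in row-major order where tile[i] > tile[j] > 0): 13
13 is odd, so the puzzle is not solvable.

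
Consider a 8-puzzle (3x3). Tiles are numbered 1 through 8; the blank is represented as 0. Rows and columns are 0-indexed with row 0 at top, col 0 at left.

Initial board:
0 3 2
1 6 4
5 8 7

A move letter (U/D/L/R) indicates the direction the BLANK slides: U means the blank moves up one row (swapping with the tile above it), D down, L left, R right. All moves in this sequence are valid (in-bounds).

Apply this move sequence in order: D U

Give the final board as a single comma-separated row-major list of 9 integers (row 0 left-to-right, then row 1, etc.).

After move 1 (D):
1 3 2
0 6 4
5 8 7

After move 2 (U):
0 3 2
1 6 4
5 8 7

Answer: 0, 3, 2, 1, 6, 4, 5, 8, 7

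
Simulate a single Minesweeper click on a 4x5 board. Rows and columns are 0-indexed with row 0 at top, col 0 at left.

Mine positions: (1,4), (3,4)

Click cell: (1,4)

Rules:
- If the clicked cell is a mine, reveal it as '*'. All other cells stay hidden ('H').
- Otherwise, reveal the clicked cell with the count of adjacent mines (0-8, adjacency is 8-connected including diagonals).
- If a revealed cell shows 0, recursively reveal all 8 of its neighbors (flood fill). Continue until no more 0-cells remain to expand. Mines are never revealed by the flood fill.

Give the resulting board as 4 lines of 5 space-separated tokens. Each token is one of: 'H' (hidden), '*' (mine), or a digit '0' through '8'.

H H H H H
H H H H *
H H H H H
H H H H H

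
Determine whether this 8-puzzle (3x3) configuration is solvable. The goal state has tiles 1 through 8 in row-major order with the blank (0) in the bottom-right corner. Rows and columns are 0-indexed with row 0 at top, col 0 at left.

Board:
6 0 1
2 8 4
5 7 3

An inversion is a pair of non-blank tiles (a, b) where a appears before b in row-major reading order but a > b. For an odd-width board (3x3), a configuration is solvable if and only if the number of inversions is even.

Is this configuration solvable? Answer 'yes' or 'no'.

Answer: yes

Derivation:
Inversions (pairs i<j in row-major order where tile[i] > tile[j] > 0): 12
12 is even, so the puzzle is solvable.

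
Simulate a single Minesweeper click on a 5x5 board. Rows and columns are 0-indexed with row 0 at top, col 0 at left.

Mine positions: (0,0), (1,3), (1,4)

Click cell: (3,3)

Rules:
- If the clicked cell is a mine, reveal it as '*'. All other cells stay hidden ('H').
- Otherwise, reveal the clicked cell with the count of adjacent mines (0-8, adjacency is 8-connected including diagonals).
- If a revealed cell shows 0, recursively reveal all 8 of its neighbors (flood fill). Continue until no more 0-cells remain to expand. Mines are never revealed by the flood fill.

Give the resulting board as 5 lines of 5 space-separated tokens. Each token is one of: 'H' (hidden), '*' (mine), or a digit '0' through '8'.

H H H H H
1 1 1 H H
0 0 1 2 2
0 0 0 0 0
0 0 0 0 0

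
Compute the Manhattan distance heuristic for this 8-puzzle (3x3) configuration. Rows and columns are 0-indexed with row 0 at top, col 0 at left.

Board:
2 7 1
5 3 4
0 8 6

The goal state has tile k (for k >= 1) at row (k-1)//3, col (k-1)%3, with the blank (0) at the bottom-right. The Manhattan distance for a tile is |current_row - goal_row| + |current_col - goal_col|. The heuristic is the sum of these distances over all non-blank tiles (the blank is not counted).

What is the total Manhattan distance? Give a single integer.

Tile 2: at (0,0), goal (0,1), distance |0-0|+|0-1| = 1
Tile 7: at (0,1), goal (2,0), distance |0-2|+|1-0| = 3
Tile 1: at (0,2), goal (0,0), distance |0-0|+|2-0| = 2
Tile 5: at (1,0), goal (1,1), distance |1-1|+|0-1| = 1
Tile 3: at (1,1), goal (0,2), distance |1-0|+|1-2| = 2
Tile 4: at (1,2), goal (1,0), distance |1-1|+|2-0| = 2
Tile 8: at (2,1), goal (2,1), distance |2-2|+|1-1| = 0
Tile 6: at (2,2), goal (1,2), distance |2-1|+|2-2| = 1
Sum: 1 + 3 + 2 + 1 + 2 + 2 + 0 + 1 = 12

Answer: 12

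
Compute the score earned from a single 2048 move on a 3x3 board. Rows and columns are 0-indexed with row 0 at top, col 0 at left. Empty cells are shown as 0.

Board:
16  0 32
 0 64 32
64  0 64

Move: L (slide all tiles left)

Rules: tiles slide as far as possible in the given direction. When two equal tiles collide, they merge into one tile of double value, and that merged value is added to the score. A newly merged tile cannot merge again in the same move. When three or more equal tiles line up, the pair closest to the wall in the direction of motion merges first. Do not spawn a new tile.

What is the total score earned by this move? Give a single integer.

Answer: 128

Derivation:
Slide left:
row 0: [16, 0, 32] -> [16, 32, 0]  score +0 (running 0)
row 1: [0, 64, 32] -> [64, 32, 0]  score +0 (running 0)
row 2: [64, 0, 64] -> [128, 0, 0]  score +128 (running 128)
Board after move:
 16  32   0
 64  32   0
128   0   0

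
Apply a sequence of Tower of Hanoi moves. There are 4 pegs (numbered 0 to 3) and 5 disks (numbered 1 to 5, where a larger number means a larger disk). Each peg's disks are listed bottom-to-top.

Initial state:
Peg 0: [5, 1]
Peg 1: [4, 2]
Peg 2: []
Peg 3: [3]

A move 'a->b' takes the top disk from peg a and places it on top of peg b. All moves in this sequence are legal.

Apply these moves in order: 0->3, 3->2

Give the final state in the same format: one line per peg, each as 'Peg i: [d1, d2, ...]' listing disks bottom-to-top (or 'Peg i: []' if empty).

After move 1 (0->3):
Peg 0: [5]
Peg 1: [4, 2]
Peg 2: []
Peg 3: [3, 1]

After move 2 (3->2):
Peg 0: [5]
Peg 1: [4, 2]
Peg 2: [1]
Peg 3: [3]

Answer: Peg 0: [5]
Peg 1: [4, 2]
Peg 2: [1]
Peg 3: [3]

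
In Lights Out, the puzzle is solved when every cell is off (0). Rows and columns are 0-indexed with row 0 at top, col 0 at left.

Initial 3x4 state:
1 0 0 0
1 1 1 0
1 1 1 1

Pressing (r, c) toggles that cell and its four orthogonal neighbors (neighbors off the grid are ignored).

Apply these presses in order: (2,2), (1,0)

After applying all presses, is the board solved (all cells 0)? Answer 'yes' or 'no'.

Answer: yes

Derivation:
After press 1 at (2,2):
1 0 0 0
1 1 0 0
1 0 0 0

After press 2 at (1,0):
0 0 0 0
0 0 0 0
0 0 0 0

Lights still on: 0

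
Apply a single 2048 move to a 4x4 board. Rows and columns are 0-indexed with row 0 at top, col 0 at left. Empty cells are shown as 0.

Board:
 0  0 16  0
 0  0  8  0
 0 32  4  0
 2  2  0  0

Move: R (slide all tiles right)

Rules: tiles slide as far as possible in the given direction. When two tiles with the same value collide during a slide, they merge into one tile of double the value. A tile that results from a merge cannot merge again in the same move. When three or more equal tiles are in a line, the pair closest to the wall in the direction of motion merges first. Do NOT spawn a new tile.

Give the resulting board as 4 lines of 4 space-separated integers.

Answer:  0  0  0 16
 0  0  0  8
 0  0 32  4
 0  0  0  4

Derivation:
Slide right:
row 0: [0, 0, 16, 0] -> [0, 0, 0, 16]
row 1: [0, 0, 8, 0] -> [0, 0, 0, 8]
row 2: [0, 32, 4, 0] -> [0, 0, 32, 4]
row 3: [2, 2, 0, 0] -> [0, 0, 0, 4]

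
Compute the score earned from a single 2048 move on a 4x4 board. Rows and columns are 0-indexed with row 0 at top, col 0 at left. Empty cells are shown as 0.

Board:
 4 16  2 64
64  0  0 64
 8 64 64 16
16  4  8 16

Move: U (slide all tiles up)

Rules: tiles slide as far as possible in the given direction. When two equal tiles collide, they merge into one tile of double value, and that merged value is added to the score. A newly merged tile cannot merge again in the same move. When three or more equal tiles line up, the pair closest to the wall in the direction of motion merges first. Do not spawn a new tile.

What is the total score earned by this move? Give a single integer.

Slide up:
col 0: [4, 64, 8, 16] -> [4, 64, 8, 16]  score +0 (running 0)
col 1: [16, 0, 64, 4] -> [16, 64, 4, 0]  score +0 (running 0)
col 2: [2, 0, 64, 8] -> [2, 64, 8, 0]  score +0 (running 0)
col 3: [64, 64, 16, 16] -> [128, 32, 0, 0]  score +160 (running 160)
Board after move:
  4  16   2 128
 64  64  64  32
  8   4   8   0
 16   0   0   0

Answer: 160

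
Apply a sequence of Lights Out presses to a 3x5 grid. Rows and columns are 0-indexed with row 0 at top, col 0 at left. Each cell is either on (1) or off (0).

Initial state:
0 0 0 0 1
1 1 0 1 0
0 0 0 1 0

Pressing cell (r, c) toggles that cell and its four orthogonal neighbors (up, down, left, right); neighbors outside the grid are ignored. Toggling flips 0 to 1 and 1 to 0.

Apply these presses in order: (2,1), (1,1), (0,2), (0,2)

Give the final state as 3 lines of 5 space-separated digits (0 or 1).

Answer: 0 1 0 0 1
0 1 1 1 0
1 0 1 1 0

Derivation:
After press 1 at (2,1):
0 0 0 0 1
1 0 0 1 0
1 1 1 1 0

After press 2 at (1,1):
0 1 0 0 1
0 1 1 1 0
1 0 1 1 0

After press 3 at (0,2):
0 0 1 1 1
0 1 0 1 0
1 0 1 1 0

After press 4 at (0,2):
0 1 0 0 1
0 1 1 1 0
1 0 1 1 0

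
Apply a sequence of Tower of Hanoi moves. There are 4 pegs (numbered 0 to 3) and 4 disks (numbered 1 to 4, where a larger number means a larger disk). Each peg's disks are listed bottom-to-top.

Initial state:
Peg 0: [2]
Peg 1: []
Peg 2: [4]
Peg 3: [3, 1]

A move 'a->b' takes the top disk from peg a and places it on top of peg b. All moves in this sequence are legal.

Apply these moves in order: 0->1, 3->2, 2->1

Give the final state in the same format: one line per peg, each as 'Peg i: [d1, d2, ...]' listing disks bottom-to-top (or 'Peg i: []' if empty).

Answer: Peg 0: []
Peg 1: [2, 1]
Peg 2: [4]
Peg 3: [3]

Derivation:
After move 1 (0->1):
Peg 0: []
Peg 1: [2]
Peg 2: [4]
Peg 3: [3, 1]

After move 2 (3->2):
Peg 0: []
Peg 1: [2]
Peg 2: [4, 1]
Peg 3: [3]

After move 3 (2->1):
Peg 0: []
Peg 1: [2, 1]
Peg 2: [4]
Peg 3: [3]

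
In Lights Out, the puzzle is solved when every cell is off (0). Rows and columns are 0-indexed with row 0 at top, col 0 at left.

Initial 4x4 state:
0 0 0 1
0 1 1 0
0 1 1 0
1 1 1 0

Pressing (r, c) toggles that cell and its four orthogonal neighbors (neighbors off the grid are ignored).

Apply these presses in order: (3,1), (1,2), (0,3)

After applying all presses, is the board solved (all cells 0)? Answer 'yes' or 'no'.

Answer: yes

Derivation:
After press 1 at (3,1):
0 0 0 1
0 1 1 0
0 0 1 0
0 0 0 0

After press 2 at (1,2):
0 0 1 1
0 0 0 1
0 0 0 0
0 0 0 0

After press 3 at (0,3):
0 0 0 0
0 0 0 0
0 0 0 0
0 0 0 0

Lights still on: 0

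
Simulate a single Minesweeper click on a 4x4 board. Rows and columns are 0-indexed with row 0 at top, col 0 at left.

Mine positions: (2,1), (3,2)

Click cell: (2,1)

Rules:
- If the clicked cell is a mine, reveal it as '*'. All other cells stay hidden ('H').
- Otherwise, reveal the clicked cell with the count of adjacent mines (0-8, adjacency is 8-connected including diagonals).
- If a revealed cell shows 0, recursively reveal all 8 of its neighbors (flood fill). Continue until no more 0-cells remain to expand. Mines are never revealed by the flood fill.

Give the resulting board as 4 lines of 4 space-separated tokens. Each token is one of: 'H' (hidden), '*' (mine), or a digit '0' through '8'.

H H H H
H H H H
H * H H
H H H H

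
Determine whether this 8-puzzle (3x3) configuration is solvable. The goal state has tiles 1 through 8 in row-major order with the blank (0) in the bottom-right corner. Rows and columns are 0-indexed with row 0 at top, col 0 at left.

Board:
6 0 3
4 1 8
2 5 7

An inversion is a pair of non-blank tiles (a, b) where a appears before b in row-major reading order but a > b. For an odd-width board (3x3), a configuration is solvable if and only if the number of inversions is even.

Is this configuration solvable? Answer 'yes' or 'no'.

Answer: yes

Derivation:
Inversions (pairs i<j in row-major order where tile[i] > tile[j] > 0): 12
12 is even, so the puzzle is solvable.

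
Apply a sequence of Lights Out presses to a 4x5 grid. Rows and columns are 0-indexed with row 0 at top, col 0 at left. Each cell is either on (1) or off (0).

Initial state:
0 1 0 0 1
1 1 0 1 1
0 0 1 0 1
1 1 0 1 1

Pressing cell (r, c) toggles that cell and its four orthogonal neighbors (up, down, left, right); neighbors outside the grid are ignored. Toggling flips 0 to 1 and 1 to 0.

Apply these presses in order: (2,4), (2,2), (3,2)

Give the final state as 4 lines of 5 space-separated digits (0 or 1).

Answer: 0 1 0 0 1
1 1 1 1 0
0 1 1 0 0
1 0 0 0 0

Derivation:
After press 1 at (2,4):
0 1 0 0 1
1 1 0 1 0
0 0 1 1 0
1 1 0 1 0

After press 2 at (2,2):
0 1 0 0 1
1 1 1 1 0
0 1 0 0 0
1 1 1 1 0

After press 3 at (3,2):
0 1 0 0 1
1 1 1 1 0
0 1 1 0 0
1 0 0 0 0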